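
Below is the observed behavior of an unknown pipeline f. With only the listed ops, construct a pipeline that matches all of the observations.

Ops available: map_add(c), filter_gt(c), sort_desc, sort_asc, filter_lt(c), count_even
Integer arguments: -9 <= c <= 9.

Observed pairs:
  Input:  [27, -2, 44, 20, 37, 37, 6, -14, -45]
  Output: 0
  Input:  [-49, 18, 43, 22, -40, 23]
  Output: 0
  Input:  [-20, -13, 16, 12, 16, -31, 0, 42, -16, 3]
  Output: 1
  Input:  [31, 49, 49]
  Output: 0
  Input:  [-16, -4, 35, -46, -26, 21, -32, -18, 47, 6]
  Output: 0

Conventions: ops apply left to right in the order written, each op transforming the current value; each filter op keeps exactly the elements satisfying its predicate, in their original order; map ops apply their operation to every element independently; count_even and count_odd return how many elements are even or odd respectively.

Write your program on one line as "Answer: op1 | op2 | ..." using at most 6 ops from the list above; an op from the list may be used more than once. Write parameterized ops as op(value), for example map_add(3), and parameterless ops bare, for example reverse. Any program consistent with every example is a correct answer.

filter_gt(-8) | sort_desc | map_add(-5) | filter_lt(4) | filter_gt(-9) | count_even

Check, running the answer program on each example:
  [27, -2, 44, 20, 37, 37, 6, -14, -45] -> [27, -2, 44, 20, 37, 37, 6] -> [44, 37, 37, 27, 20, 6, -2] -> [39, 32, 32, 22, 15, 1, -7] -> [1, -7] -> [1, -7] -> 0
  [-49, 18, 43, 22, -40, 23] -> [18, 43, 22, 23] -> [43, 23, 22, 18] -> [38, 18, 17, 13] -> [] -> [] -> 0
  [-20, -13, 16, 12, 16, -31, 0, 42, -16, 3] -> [16, 12, 16, 0, 42, 3] -> [42, 16, 16, 12, 3, 0] -> [37, 11, 11, 7, -2, -5] -> [-2, -5] -> [-2, -5] -> 1
  [31, 49, 49] -> [31, 49, 49] -> [49, 49, 31] -> [44, 44, 26] -> [] -> [] -> 0
  [-16, -4, 35, -46, -26, 21, -32, -18, 47, 6] -> [-4, 35, 21, 47, 6] -> [47, 35, 21, 6, -4] -> [42, 30, 16, 1, -9] -> [1, -9] -> [1] -> 0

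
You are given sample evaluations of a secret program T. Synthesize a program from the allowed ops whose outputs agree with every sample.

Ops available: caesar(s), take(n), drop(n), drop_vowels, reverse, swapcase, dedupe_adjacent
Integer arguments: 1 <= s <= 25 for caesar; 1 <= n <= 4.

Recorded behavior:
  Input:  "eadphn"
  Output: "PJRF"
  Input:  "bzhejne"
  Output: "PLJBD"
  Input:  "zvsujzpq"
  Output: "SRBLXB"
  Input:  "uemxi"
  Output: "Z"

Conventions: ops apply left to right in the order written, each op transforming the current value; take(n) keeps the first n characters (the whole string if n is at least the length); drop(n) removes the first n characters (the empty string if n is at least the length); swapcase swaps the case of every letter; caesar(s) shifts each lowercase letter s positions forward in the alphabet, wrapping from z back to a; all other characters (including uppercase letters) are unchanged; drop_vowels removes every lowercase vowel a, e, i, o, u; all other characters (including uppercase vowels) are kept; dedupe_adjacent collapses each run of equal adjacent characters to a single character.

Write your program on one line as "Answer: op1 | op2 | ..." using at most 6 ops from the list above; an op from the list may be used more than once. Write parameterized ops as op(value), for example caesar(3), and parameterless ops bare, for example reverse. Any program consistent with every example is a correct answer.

drop_vowels | caesar(2) | reverse | drop_vowels | swapcase

Check, running the answer program on each example:
  "eadphn" -> "dphn" -> "frjp" -> "pjrf" -> "pjrf" -> "PJRF"
  "bzhejne" -> "bzhjn" -> "dbjlp" -> "pljbd" -> "pljbd" -> "PLJBD"
  "zvsujzpq" -> "zvsjzpq" -> "bxulbrs" -> "srbluxb" -> "srblxb" -> "SRBLXB"
  "uemxi" -> "mx" -> "oz" -> "zo" -> "z" -> "Z"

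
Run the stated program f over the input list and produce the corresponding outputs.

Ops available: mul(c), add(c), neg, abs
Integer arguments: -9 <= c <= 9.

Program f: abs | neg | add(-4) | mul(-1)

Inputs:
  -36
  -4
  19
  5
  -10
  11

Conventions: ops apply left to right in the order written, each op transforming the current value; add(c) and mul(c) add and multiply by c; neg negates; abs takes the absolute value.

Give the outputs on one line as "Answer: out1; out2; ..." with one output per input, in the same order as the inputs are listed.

40; 8; 23; 9; 14; 15

Execution, op by op:
  -36 -> 36 -> -36 -> -40 -> 40
  -4 -> 4 -> -4 -> -8 -> 8
  19 -> 19 -> -19 -> -23 -> 23
  5 -> 5 -> -5 -> -9 -> 9
  -10 -> 10 -> -10 -> -14 -> 14
  11 -> 11 -> -11 -> -15 -> 15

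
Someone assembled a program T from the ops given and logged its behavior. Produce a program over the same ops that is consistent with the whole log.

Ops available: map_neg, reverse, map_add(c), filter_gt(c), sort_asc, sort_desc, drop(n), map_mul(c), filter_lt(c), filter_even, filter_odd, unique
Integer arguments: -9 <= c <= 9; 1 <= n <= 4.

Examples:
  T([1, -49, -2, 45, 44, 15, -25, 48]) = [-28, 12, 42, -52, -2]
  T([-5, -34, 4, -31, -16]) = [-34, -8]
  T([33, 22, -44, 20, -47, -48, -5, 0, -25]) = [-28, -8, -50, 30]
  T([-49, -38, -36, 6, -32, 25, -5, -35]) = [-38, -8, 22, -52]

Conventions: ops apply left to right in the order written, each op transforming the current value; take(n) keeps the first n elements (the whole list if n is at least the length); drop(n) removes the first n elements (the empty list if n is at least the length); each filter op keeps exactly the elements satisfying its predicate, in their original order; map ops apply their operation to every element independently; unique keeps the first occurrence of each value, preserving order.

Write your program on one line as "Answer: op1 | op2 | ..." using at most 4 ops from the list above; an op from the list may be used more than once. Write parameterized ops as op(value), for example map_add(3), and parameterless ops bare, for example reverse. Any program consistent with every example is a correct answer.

filter_odd | reverse | map_add(-3)

Check, running the answer program on each example:
  [1, -49, -2, 45, 44, 15, -25, 48] -> [1, -49, 45, 15, -25] -> [-25, 15, 45, -49, 1] -> [-28, 12, 42, -52, -2]
  [-5, -34, 4, -31, -16] -> [-5, -31] -> [-31, -5] -> [-34, -8]
  [33, 22, -44, 20, -47, -48, -5, 0, -25] -> [33, -47, -5, -25] -> [-25, -5, -47, 33] -> [-28, -8, -50, 30]
  [-49, -38, -36, 6, -32, 25, -5, -35] -> [-49, 25, -5, -35] -> [-35, -5, 25, -49] -> [-38, -8, 22, -52]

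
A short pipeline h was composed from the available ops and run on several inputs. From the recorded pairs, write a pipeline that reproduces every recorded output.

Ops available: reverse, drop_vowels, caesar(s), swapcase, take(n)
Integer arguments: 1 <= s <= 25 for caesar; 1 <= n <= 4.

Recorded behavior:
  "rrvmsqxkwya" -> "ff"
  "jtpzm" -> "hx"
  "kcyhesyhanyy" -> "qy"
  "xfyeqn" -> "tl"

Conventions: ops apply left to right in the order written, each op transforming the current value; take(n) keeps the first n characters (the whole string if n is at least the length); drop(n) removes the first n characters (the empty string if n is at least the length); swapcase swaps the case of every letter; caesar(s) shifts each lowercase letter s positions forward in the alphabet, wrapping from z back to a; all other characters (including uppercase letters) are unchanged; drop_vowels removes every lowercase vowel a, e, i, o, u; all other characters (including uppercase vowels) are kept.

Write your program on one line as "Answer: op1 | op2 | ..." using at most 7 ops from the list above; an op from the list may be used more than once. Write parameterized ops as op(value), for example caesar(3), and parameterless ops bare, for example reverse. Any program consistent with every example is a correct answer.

caesar(14) | take(4) | take(2) | swapcase | reverse | swapcase

Check, running the answer program on each example:
  "rrvmsqxkwya" -> "ffjagelykmo" -> "ffja" -> "ff" -> "FF" -> "FF" -> "ff"
  "jtpzm" -> "xhdna" -> "xhdn" -> "xh" -> "XH" -> "HX" -> "hx"
  "kcyhesyhanyy" -> "yqmvsgmvobmm" -> "yqmv" -> "yq" -> "YQ" -> "QY" -> "qy"
  "xfyeqn" -> "ltmseb" -> "ltms" -> "lt" -> "LT" -> "TL" -> "tl"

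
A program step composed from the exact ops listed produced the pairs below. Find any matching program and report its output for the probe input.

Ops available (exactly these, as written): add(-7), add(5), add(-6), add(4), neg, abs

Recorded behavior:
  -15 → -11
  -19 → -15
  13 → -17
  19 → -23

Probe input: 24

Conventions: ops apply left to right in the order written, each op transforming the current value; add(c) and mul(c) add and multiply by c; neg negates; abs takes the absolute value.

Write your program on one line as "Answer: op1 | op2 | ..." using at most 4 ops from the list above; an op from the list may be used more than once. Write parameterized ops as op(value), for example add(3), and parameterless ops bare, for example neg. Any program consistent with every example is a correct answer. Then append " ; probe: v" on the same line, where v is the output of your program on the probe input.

add(4) | abs | neg ; probe: -28

Check, running the answer program on each example:
  -15 -> -11 -> 11 -> -11
  -19 -> -15 -> 15 -> -15
  13 -> 17 -> 17 -> -17
  19 -> 23 -> 23 -> -23
  probe: 24 -> 28 -> 28 -> -28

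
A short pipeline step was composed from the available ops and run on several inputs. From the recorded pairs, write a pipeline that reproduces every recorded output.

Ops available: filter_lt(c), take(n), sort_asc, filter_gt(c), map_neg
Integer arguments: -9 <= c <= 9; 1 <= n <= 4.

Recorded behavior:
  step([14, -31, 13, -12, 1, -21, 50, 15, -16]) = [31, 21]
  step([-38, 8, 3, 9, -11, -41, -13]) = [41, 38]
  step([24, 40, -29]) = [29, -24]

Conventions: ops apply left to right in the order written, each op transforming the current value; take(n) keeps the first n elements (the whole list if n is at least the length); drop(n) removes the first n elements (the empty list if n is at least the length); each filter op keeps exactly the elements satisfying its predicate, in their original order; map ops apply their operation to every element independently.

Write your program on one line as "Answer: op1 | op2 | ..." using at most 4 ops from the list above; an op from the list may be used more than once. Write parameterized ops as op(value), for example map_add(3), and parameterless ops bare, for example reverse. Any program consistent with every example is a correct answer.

sort_asc | take(2) | map_neg

Check, running the answer program on each example:
  [14, -31, 13, -12, 1, -21, 50, 15, -16] -> [-31, -21, -16, -12, 1, 13, 14, 15, 50] -> [-31, -21] -> [31, 21]
  [-38, 8, 3, 9, -11, -41, -13] -> [-41, -38, -13, -11, 3, 8, 9] -> [-41, -38] -> [41, 38]
  [24, 40, -29] -> [-29, 24, 40] -> [-29, 24] -> [29, -24]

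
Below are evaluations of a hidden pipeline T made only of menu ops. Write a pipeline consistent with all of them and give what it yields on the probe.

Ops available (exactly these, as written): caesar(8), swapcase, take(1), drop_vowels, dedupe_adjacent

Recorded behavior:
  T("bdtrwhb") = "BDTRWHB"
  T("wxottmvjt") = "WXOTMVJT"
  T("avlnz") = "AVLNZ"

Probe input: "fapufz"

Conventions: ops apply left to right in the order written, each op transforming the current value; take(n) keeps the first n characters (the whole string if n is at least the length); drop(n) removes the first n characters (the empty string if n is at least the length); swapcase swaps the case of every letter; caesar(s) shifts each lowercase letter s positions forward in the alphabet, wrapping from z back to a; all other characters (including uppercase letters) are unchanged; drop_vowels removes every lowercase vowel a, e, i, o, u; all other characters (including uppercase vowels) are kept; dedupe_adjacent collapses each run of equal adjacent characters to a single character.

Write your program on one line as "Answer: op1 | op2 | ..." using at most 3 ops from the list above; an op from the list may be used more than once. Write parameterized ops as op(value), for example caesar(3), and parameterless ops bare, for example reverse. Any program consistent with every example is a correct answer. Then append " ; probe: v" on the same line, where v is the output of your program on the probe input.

swapcase | dedupe_adjacent ; probe: "FAPUFZ"

Check, running the answer program on each example:
  "bdtrwhb" -> "BDTRWHB" -> "BDTRWHB"
  "wxottmvjt" -> "WXOTTMVJT" -> "WXOTMVJT"
  "avlnz" -> "AVLNZ" -> "AVLNZ"
  probe: "fapufz" -> "FAPUFZ" -> "FAPUFZ"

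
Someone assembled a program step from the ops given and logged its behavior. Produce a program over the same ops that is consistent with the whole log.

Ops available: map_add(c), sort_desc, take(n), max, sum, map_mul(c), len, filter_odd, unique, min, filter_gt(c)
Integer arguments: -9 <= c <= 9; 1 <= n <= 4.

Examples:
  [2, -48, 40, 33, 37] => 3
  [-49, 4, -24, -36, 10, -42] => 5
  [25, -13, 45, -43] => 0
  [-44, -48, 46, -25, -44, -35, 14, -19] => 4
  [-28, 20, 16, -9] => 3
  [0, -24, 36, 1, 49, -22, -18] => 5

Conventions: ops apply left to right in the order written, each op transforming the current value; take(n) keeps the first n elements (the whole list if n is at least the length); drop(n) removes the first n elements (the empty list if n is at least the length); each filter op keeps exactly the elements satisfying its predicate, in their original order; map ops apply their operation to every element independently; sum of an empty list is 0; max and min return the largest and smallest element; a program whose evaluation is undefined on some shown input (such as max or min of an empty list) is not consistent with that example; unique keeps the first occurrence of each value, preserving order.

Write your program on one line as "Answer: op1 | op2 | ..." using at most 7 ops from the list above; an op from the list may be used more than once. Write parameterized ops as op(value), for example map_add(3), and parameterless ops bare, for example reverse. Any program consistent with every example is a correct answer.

map_add(-5) | unique | map_add(6) | filter_odd | map_mul(-3) | len

Check, running the answer program on each example:
  [2, -48, 40, 33, 37] -> [-3, -53, 35, 28, 32] -> [-3, -53, 35, 28, 32] -> [3, -47, 41, 34, 38] -> [3, -47, 41] -> [-9, 141, -123] -> 3
  [-49, 4, -24, -36, 10, -42] -> [-54, -1, -29, -41, 5, -47] -> [-54, -1, -29, -41, 5, -47] -> [-48, 5, -23, -35, 11, -41] -> [5, -23, -35, 11, -41] -> [-15, 69, 105, -33, 123] -> 5
  [25, -13, 45, -43] -> [20, -18, 40, -48] -> [20, -18, 40, -48] -> [26, -12, 46, -42] -> [] -> [] -> 0
  [-44, -48, 46, -25, -44, -35, 14, -19] -> [-49, -53, 41, -30, -49, -40, 9, -24] -> [-49, -53, 41, -30, -40, 9, -24] -> [-43, -47, 47, -24, -34, 15, -18] -> [-43, -47, 47, 15] -> [129, 141, -141, -45] -> 4
  [-28, 20, 16, -9] -> [-33, 15, 11, -14] -> [-33, 15, 11, -14] -> [-27, 21, 17, -8] -> [-27, 21, 17] -> [81, -63, -51] -> 3
  [0, -24, 36, 1, 49, -22, -18] -> [-5, -29, 31, -4, 44, -27, -23] -> [-5, -29, 31, -4, 44, -27, -23] -> [1, -23, 37, 2, 50, -21, -17] -> [1, -23, 37, -21, -17] -> [-3, 69, -111, 63, 51] -> 5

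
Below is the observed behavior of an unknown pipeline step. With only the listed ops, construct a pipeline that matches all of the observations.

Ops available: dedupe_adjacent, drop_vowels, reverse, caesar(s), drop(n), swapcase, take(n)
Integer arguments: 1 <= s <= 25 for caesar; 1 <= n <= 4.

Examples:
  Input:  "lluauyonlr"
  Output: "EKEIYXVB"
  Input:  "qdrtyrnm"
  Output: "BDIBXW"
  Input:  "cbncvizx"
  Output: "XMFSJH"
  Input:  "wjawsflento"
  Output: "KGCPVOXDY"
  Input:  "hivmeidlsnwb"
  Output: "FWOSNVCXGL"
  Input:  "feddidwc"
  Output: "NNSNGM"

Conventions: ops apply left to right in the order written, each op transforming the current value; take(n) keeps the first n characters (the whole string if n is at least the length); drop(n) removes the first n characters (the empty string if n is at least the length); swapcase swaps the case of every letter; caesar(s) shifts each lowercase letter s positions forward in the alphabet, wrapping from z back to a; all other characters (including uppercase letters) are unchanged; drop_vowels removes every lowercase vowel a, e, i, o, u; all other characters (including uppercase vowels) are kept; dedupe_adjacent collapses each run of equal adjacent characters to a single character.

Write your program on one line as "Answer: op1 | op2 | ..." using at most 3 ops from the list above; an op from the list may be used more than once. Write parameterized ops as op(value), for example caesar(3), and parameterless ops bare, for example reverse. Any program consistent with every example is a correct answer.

caesar(10) | drop(2) | swapcase

Check, running the answer program on each example:
  "lluauyonlr" -> "vvekeiyxvb" -> "ekeiyxvb" -> "EKEIYXVB"
  "qdrtyrnm" -> "anbdibxw" -> "bdibxw" -> "BDIBXW"
  "cbncvizx" -> "mlxmfsjh" -> "xmfsjh" -> "XMFSJH"
  "wjawsflento" -> "gtkgcpvoxdy" -> "kgcpvoxdy" -> "KGCPVOXDY"
  "hivmeidlsnwb" -> "rsfwosnvcxgl" -> "fwosnvcxgl" -> "FWOSNVCXGL"
  "feddidwc" -> "ponnsngm" -> "nnsngm" -> "NNSNGM"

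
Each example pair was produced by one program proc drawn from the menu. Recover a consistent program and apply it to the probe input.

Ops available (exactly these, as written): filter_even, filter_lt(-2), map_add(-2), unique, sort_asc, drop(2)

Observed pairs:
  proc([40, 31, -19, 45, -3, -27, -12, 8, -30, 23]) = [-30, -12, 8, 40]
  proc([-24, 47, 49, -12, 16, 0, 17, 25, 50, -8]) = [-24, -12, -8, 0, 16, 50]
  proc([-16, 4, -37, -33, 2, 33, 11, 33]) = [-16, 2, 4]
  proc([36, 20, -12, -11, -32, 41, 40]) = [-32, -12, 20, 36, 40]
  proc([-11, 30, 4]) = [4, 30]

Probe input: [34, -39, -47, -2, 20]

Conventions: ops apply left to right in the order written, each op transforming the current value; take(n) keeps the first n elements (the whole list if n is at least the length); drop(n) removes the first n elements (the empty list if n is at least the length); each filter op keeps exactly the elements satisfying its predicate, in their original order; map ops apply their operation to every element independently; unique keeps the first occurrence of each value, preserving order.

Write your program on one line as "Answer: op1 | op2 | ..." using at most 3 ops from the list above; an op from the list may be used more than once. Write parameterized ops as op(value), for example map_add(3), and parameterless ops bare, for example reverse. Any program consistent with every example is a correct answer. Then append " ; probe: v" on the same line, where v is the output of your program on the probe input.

sort_asc | filter_even ; probe: [-2, 20, 34]

Check, running the answer program on each example:
  [40, 31, -19, 45, -3, -27, -12, 8, -30, 23] -> [-30, -27, -19, -12, -3, 8, 23, 31, 40, 45] -> [-30, -12, 8, 40]
  [-24, 47, 49, -12, 16, 0, 17, 25, 50, -8] -> [-24, -12, -8, 0, 16, 17, 25, 47, 49, 50] -> [-24, -12, -8, 0, 16, 50]
  [-16, 4, -37, -33, 2, 33, 11, 33] -> [-37, -33, -16, 2, 4, 11, 33, 33] -> [-16, 2, 4]
  [36, 20, -12, -11, -32, 41, 40] -> [-32, -12, -11, 20, 36, 40, 41] -> [-32, -12, 20, 36, 40]
  [-11, 30, 4] -> [-11, 4, 30] -> [4, 30]
  probe: [34, -39, -47, -2, 20] -> [-47, -39, -2, 20, 34] -> [-2, 20, 34]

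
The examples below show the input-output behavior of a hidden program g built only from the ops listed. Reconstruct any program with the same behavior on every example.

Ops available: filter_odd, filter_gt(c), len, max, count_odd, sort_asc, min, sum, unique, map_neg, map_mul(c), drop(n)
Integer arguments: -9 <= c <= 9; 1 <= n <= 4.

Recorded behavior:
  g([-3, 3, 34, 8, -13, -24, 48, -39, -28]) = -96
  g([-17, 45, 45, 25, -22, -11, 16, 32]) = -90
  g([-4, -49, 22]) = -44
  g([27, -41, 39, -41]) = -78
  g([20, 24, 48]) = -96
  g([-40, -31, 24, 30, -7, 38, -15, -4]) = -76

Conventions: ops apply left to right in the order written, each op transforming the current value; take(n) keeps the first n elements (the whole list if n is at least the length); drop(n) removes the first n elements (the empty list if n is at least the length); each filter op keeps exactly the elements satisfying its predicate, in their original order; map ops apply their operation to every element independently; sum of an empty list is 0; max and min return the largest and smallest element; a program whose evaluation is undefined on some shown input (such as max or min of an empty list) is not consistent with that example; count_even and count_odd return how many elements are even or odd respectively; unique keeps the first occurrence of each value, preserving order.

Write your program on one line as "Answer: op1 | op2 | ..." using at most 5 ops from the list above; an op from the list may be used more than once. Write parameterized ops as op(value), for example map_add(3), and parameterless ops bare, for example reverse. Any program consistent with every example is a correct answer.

unique | sort_asc | filter_gt(6) | map_mul(-2) | min

Check, running the answer program on each example:
  [-3, 3, 34, 8, -13, -24, 48, -39, -28] -> [-3, 3, 34, 8, -13, -24, 48, -39, -28] -> [-39, -28, -24, -13, -3, 3, 8, 34, 48] -> [8, 34, 48] -> [-16, -68, -96] -> -96
  [-17, 45, 45, 25, -22, -11, 16, 32] -> [-17, 45, 25, -22, -11, 16, 32] -> [-22, -17, -11, 16, 25, 32, 45] -> [16, 25, 32, 45] -> [-32, -50, -64, -90] -> -90
  [-4, -49, 22] -> [-4, -49, 22] -> [-49, -4, 22] -> [22] -> [-44] -> -44
  [27, -41, 39, -41] -> [27, -41, 39] -> [-41, 27, 39] -> [27, 39] -> [-54, -78] -> -78
  [20, 24, 48] -> [20, 24, 48] -> [20, 24, 48] -> [20, 24, 48] -> [-40, -48, -96] -> -96
  [-40, -31, 24, 30, -7, 38, -15, -4] -> [-40, -31, 24, 30, -7, 38, -15, -4] -> [-40, -31, -15, -7, -4, 24, 30, 38] -> [24, 30, 38] -> [-48, -60, -76] -> -76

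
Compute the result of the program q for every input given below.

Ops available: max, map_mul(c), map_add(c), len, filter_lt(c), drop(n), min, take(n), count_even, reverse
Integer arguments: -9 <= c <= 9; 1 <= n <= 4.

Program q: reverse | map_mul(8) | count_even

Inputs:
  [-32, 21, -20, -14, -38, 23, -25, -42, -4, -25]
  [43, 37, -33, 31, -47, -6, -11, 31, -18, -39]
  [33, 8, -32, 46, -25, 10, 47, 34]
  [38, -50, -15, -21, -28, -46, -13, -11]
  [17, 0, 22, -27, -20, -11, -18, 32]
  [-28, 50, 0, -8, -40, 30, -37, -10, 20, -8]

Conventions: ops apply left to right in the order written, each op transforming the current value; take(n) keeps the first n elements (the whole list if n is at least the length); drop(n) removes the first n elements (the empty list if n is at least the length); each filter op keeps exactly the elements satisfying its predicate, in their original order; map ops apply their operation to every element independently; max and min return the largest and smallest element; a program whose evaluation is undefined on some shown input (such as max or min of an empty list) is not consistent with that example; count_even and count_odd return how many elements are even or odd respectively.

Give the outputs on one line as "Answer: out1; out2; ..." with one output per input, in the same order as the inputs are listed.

Execution, op by op:
  [-32, 21, -20, -14, -38, 23, -25, -42, -4, -25] -> [-25, -4, -42, -25, 23, -38, -14, -20, 21, -32] -> [-200, -32, -336, -200, 184, -304, -112, -160, 168, -256] -> 10
  [43, 37, -33, 31, -47, -6, -11, 31, -18, -39] -> [-39, -18, 31, -11, -6, -47, 31, -33, 37, 43] -> [-312, -144, 248, -88, -48, -376, 248, -264, 296, 344] -> 10
  [33, 8, -32, 46, -25, 10, 47, 34] -> [34, 47, 10, -25, 46, -32, 8, 33] -> [272, 376, 80, -200, 368, -256, 64, 264] -> 8
  [38, -50, -15, -21, -28, -46, -13, -11] -> [-11, -13, -46, -28, -21, -15, -50, 38] -> [-88, -104, -368, -224, -168, -120, -400, 304] -> 8
  [17, 0, 22, -27, -20, -11, -18, 32] -> [32, -18, -11, -20, -27, 22, 0, 17] -> [256, -144, -88, -160, -216, 176, 0, 136] -> 8
  [-28, 50, 0, -8, -40, 30, -37, -10, 20, -8] -> [-8, 20, -10, -37, 30, -40, -8, 0, 50, -28] -> [-64, 160, -80, -296, 240, -320, -64, 0, 400, -224] -> 10

10; 10; 8; 8; 8; 10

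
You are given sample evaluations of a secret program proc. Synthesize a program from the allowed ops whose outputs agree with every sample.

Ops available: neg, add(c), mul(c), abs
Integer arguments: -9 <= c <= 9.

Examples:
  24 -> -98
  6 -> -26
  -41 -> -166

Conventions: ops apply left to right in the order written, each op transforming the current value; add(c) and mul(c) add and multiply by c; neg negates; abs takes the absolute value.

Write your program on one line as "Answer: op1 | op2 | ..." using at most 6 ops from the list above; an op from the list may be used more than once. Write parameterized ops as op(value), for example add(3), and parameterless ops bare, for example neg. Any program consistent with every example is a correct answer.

neg | mul(4) | neg | abs | add(2) | neg

Check, running the answer program on each example:
  24 -> -24 -> -96 -> 96 -> 96 -> 98 -> -98
  6 -> -6 -> -24 -> 24 -> 24 -> 26 -> -26
  -41 -> 41 -> 164 -> -164 -> 164 -> 166 -> -166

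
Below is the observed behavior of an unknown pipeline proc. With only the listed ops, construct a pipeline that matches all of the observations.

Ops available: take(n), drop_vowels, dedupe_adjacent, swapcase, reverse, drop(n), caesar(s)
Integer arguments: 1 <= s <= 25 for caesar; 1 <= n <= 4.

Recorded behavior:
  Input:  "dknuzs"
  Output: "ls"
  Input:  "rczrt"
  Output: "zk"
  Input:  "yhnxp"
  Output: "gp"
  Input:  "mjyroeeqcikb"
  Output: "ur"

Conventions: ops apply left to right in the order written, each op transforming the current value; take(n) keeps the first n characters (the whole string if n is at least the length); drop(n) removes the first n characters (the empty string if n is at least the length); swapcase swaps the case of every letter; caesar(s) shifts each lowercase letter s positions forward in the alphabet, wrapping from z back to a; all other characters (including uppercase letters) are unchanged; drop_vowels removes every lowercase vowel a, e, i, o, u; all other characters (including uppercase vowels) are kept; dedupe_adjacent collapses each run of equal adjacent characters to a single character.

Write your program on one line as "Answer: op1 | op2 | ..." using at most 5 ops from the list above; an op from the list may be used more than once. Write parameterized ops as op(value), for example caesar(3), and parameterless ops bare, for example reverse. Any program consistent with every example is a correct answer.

caesar(8) | swapcase | dedupe_adjacent | swapcase | take(2)

Check, running the answer program on each example:
  "dknuzs" -> "lsvcha" -> "LSVCHA" -> "LSVCHA" -> "lsvcha" -> "ls"
  "rczrt" -> "zkhzb" -> "ZKHZB" -> "ZKHZB" -> "zkhzb" -> "zk"
  "yhnxp" -> "gpvfx" -> "GPVFX" -> "GPVFX" -> "gpvfx" -> "gp"
  "mjyroeeqcikb" -> "urgzwmmykqsj" -> "URGZWMMYKQSJ" -> "URGZWMYKQSJ" -> "urgzwmykqsj" -> "ur"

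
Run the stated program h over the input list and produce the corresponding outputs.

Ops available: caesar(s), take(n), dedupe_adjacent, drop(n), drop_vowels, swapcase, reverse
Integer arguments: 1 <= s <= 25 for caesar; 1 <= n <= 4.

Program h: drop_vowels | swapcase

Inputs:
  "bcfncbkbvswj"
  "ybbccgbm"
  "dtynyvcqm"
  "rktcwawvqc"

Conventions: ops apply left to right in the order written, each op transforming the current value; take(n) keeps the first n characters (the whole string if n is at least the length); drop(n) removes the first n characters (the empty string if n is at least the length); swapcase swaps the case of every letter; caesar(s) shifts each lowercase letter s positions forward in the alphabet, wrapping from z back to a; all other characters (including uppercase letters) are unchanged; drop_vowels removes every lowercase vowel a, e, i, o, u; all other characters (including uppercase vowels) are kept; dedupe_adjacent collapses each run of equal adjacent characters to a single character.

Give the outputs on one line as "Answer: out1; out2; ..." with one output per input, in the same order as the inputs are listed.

Execution, op by op:
  "bcfncbkbvswj" -> "bcfncbkbvswj" -> "BCFNCBKBVSWJ"
  "ybbccgbm" -> "ybbccgbm" -> "YBBCCGBM"
  "dtynyvcqm" -> "dtynyvcqm" -> "DTYNYVCQM"
  "rktcwawvqc" -> "rktcwwvqc" -> "RKTCWWVQC"

"BCFNCBKBVSWJ"; "YBBCCGBM"; "DTYNYVCQM"; "RKTCWWVQC"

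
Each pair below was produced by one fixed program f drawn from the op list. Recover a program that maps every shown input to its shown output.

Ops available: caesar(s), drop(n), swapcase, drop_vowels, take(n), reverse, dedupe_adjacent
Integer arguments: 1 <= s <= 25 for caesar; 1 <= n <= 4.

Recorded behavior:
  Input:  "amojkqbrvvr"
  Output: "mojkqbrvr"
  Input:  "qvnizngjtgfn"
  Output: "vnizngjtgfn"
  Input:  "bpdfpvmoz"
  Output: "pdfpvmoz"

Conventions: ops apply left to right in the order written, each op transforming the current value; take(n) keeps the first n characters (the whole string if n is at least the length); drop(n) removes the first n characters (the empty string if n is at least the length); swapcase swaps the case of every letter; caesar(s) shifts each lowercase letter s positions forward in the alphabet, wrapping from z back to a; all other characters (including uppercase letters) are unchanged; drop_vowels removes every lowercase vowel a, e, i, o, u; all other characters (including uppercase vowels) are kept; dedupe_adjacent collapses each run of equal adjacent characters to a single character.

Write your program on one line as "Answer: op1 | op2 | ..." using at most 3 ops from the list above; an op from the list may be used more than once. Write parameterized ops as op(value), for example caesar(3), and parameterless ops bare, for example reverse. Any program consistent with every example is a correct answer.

drop(1) | dedupe_adjacent

Check, running the answer program on each example:
  "amojkqbrvvr" -> "mojkqbrvvr" -> "mojkqbrvr"
  "qvnizngjtgfn" -> "vnizngjtgfn" -> "vnizngjtgfn"
  "bpdfpvmoz" -> "pdfpvmoz" -> "pdfpvmoz"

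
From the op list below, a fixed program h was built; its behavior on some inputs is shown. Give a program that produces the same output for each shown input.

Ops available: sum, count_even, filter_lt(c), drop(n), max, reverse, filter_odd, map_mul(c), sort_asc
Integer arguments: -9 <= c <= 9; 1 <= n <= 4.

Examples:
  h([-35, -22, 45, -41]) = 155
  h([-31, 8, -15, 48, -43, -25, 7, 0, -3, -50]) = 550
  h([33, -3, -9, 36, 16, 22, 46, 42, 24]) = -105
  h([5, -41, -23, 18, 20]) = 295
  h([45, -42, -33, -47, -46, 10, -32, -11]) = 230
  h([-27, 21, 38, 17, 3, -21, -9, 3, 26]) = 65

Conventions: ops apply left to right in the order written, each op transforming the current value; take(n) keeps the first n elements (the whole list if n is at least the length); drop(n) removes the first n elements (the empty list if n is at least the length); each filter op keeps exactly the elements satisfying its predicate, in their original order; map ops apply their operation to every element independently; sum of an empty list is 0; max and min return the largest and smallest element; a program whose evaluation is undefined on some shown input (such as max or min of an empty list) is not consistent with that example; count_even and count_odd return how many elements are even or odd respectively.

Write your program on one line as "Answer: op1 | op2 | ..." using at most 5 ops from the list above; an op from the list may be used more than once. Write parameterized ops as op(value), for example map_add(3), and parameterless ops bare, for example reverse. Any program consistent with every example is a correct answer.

map_mul(-5) | filter_odd | sort_asc | sum

Check, running the answer program on each example:
  [-35, -22, 45, -41] -> [175, 110, -225, 205] -> [175, -225, 205] -> [-225, 175, 205] -> 155
  [-31, 8, -15, 48, -43, -25, 7, 0, -3, -50] -> [155, -40, 75, -240, 215, 125, -35, 0, 15, 250] -> [155, 75, 215, 125, -35, 15] -> [-35, 15, 75, 125, 155, 215] -> 550
  [33, -3, -9, 36, 16, 22, 46, 42, 24] -> [-165, 15, 45, -180, -80, -110, -230, -210, -120] -> [-165, 15, 45] -> [-165, 15, 45] -> -105
  [5, -41, -23, 18, 20] -> [-25, 205, 115, -90, -100] -> [-25, 205, 115] -> [-25, 115, 205] -> 295
  [45, -42, -33, -47, -46, 10, -32, -11] -> [-225, 210, 165, 235, 230, -50, 160, 55] -> [-225, 165, 235, 55] -> [-225, 55, 165, 235] -> 230
  [-27, 21, 38, 17, 3, -21, -9, 3, 26] -> [135, -105, -190, -85, -15, 105, 45, -15, -130] -> [135, -105, -85, -15, 105, 45, -15] -> [-105, -85, -15, -15, 45, 105, 135] -> 65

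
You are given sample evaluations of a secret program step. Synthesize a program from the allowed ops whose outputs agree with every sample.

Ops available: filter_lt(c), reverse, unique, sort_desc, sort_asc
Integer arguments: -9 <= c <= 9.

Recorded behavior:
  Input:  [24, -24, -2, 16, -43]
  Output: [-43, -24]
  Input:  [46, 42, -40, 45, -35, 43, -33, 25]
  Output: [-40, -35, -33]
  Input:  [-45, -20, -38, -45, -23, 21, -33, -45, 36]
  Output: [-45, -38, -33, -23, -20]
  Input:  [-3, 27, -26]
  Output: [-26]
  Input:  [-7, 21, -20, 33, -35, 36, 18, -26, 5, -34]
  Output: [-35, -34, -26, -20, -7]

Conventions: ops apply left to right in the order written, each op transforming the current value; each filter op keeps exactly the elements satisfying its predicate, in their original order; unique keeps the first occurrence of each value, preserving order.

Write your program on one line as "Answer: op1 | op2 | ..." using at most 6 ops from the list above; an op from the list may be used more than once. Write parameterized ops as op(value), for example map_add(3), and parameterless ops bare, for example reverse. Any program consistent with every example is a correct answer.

reverse | filter_lt(9) | sort_asc | unique | filter_lt(-5)

Check, running the answer program on each example:
  [24, -24, -2, 16, -43] -> [-43, 16, -2, -24, 24] -> [-43, -2, -24] -> [-43, -24, -2] -> [-43, -24, -2] -> [-43, -24]
  [46, 42, -40, 45, -35, 43, -33, 25] -> [25, -33, 43, -35, 45, -40, 42, 46] -> [-33, -35, -40] -> [-40, -35, -33] -> [-40, -35, -33] -> [-40, -35, -33]
  [-45, -20, -38, -45, -23, 21, -33, -45, 36] -> [36, -45, -33, 21, -23, -45, -38, -20, -45] -> [-45, -33, -23, -45, -38, -20, -45] -> [-45, -45, -45, -38, -33, -23, -20] -> [-45, -38, -33, -23, -20] -> [-45, -38, -33, -23, -20]
  [-3, 27, -26] -> [-26, 27, -3] -> [-26, -3] -> [-26, -3] -> [-26, -3] -> [-26]
  [-7, 21, -20, 33, -35, 36, 18, -26, 5, -34] -> [-34, 5, -26, 18, 36, -35, 33, -20, 21, -7] -> [-34, 5, -26, -35, -20, -7] -> [-35, -34, -26, -20, -7, 5] -> [-35, -34, -26, -20, -7, 5] -> [-35, -34, -26, -20, -7]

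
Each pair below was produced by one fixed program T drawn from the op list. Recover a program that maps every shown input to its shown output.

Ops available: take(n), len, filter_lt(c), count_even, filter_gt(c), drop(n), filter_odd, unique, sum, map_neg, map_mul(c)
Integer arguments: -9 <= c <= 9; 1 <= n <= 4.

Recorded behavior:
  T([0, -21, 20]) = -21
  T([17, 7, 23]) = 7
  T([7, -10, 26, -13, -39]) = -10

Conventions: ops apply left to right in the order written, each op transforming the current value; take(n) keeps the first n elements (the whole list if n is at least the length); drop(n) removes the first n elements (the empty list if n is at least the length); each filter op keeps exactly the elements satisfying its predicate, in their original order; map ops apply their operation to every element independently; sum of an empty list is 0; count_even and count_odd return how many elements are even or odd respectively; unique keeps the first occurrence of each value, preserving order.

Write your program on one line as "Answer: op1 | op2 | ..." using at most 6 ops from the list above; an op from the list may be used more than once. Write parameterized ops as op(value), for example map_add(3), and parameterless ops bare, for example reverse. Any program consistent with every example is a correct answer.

take(2) | map_neg | drop(1) | map_neg | sum

Check, running the answer program on each example:
  [0, -21, 20] -> [0, -21] -> [0, 21] -> [21] -> [-21] -> -21
  [17, 7, 23] -> [17, 7] -> [-17, -7] -> [-7] -> [7] -> 7
  [7, -10, 26, -13, -39] -> [7, -10] -> [-7, 10] -> [10] -> [-10] -> -10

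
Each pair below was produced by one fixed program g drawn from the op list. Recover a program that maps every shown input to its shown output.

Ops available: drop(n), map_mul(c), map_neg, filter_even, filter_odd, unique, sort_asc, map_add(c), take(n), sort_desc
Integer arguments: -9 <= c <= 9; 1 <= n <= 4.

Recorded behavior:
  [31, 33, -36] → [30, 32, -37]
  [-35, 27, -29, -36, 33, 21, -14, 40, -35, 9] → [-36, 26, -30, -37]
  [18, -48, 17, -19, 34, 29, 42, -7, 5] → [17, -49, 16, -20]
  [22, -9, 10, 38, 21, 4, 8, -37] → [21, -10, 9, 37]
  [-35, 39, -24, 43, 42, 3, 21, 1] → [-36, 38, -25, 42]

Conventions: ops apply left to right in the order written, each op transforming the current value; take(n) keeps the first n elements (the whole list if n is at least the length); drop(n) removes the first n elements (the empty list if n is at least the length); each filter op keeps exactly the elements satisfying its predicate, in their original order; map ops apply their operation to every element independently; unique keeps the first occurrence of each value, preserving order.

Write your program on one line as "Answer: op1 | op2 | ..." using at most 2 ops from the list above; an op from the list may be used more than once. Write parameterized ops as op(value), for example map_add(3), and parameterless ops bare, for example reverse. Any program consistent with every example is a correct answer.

map_add(-1) | take(4)

Check, running the answer program on each example:
  [31, 33, -36] -> [30, 32, -37] -> [30, 32, -37]
  [-35, 27, -29, -36, 33, 21, -14, 40, -35, 9] -> [-36, 26, -30, -37, 32, 20, -15, 39, -36, 8] -> [-36, 26, -30, -37]
  [18, -48, 17, -19, 34, 29, 42, -7, 5] -> [17, -49, 16, -20, 33, 28, 41, -8, 4] -> [17, -49, 16, -20]
  [22, -9, 10, 38, 21, 4, 8, -37] -> [21, -10, 9, 37, 20, 3, 7, -38] -> [21, -10, 9, 37]
  [-35, 39, -24, 43, 42, 3, 21, 1] -> [-36, 38, -25, 42, 41, 2, 20, 0] -> [-36, 38, -25, 42]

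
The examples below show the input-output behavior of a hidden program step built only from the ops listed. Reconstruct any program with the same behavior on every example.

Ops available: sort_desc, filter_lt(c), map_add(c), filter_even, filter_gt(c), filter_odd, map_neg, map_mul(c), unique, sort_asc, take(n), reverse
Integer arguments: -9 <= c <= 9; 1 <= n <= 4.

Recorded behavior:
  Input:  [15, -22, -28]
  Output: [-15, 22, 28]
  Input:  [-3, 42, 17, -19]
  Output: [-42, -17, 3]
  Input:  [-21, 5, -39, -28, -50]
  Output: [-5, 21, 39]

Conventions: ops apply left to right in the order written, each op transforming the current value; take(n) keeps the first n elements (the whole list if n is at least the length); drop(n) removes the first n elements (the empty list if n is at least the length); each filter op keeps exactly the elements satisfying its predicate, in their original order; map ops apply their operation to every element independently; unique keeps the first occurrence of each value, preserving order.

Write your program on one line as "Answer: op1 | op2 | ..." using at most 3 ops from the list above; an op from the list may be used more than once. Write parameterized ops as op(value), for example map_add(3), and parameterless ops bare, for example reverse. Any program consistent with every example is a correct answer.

take(3) | map_neg | sort_asc

Check, running the answer program on each example:
  [15, -22, -28] -> [15, -22, -28] -> [-15, 22, 28] -> [-15, 22, 28]
  [-3, 42, 17, -19] -> [-3, 42, 17] -> [3, -42, -17] -> [-42, -17, 3]
  [-21, 5, -39, -28, -50] -> [-21, 5, -39] -> [21, -5, 39] -> [-5, 21, 39]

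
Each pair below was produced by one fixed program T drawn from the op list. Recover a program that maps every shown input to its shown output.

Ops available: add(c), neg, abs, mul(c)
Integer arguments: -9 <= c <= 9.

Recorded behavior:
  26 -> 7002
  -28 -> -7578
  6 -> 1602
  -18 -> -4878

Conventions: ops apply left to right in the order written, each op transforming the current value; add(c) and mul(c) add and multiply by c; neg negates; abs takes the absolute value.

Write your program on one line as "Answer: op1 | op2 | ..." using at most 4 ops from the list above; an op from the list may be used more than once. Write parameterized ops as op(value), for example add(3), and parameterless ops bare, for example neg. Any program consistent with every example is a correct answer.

mul(9) | mul(5) | add(-3) | mul(6)

Check, running the answer program on each example:
  26 -> 234 -> 1170 -> 1167 -> 7002
  -28 -> -252 -> -1260 -> -1263 -> -7578
  6 -> 54 -> 270 -> 267 -> 1602
  -18 -> -162 -> -810 -> -813 -> -4878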